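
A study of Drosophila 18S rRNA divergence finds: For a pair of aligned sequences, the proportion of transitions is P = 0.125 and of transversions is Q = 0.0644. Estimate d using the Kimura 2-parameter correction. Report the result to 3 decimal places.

0.223

Under the Kimura two-parameter model, d = −½ ln(1 − 2P − Q) − ¼ ln(1 − 2Q).
1 − 2P − Q = 0.6856, giving −½ ln(0.6856) = 0.188730.
1 − 2Q = 0.8712, giving −¼ ln(0.8712) = 0.034471.
d = 0.188730 + 0.034471 = 0.223201.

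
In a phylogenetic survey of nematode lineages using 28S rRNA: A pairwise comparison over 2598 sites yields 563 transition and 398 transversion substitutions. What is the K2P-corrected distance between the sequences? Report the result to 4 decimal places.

0.5331

P = 563/2598 ≈ 0.216705 and Q = 398/2598 ≈ 0.153195.
Under the Kimura two-parameter model, d = −½ ln(1 − 2P − Q) − ¼ ln(1 − 2Q).
1 − 2P − Q = 0.413395, giving −½ ln(0.413395) = 0.441676.
1 − 2Q = 0.69361, giving −¼ ln(0.69361) = 0.091461.
d = 0.441676 + 0.091461 = 0.533137.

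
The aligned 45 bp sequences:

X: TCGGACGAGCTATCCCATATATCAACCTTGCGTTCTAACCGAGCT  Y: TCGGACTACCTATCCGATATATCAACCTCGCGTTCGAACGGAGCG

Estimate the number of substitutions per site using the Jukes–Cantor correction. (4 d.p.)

0.1743

The sequences differ at 7 of 45 sites (7, 9, 16, 29, 36, 40, 45), so p = 7/45 ≈ 0.155556.
d = −(3/4) ln(1 − 4p/3) = −0.75 ln(1 − 0.207408) = −0.75 ln(0.792592)
  = −0.75 × (-0.232447) = 0.174335 substitutions/site.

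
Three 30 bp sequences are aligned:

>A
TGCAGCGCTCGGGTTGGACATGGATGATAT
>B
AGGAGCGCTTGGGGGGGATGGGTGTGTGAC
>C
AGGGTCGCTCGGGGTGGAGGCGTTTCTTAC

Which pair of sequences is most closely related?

B and C

A–B: 13/30 differ, p = 0.433, d = 0.647.
A–C: 13/30 differ, p = 0.433, d = 0.647.
B–C: 9/30 differ, p = 0.300, d = 0.383.
The smallest distance is between B and C.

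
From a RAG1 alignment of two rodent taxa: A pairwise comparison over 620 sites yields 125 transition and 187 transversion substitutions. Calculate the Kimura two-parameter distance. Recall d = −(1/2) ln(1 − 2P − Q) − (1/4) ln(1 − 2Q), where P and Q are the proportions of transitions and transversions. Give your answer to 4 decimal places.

0.8412

P = 125/620 ≈ 0.201613 and Q = 187/620 ≈ 0.301613.
Under the Kimura two-parameter model, d = −½ ln(1 − 2P − Q) − ¼ ln(1 − 2Q).
1 − 2P − Q = 0.295161, giving −½ ln(0.295161) = 0.610117.
1 − 2Q = 0.396774, giving −¼ ln(0.396774) = 0.231097.
d = 0.610117 + 0.231097 = 0.841214.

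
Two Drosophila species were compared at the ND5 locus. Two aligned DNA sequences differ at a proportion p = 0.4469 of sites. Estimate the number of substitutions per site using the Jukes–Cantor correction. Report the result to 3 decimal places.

0.680

d = −(3/4) ln(1 − 4p/3) = −0.75 ln(1 − 0.595867) = −0.75 ln(0.404133)
  = −0.75 × (-0.906011) = 0.679508 substitutions/site.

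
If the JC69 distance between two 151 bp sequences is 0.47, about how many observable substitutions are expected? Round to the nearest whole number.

Invert JC69: p = (3/4)(1 − e^(−4d/3)) = 0.75 × (1 − e^(-0.626667)) = 0.75 × (1 − 0.534370) = 0.349223.
Expected differing sites = pL ≈ 0.349223 × 151 = 52.732673 ≈ 53.

53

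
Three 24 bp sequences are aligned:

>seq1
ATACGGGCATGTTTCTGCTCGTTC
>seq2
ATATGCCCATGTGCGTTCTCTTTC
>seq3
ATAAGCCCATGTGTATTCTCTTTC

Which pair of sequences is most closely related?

seq2 and seq3

seq1–seq2: 8/24 differ, p = 0.333, d = 0.441.
seq1–seq3: 7/24 differ, p = 0.292, d = 0.369.
seq2–seq3: 3/24 differ, p = 0.125, d = 0.137.
The smallest distance is between seq2 and seq3.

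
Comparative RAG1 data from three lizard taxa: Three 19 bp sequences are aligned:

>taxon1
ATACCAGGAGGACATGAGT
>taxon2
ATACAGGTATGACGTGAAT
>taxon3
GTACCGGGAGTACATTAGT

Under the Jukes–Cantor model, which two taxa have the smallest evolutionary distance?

taxon1–taxon2: 6/19 differ, p = 0.316, d = 0.410.
taxon1–taxon3: 4/19 differ, p = 0.211, d = 0.247.
taxon2–taxon3: 8/19 differ, p = 0.421, d = 0.618.
The smallest distance is between taxon1 and taxon3.

taxon1 and taxon3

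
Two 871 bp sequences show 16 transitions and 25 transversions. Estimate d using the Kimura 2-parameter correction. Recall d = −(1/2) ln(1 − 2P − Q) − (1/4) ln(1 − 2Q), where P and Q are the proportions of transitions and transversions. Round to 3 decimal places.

P = 16/871 ≈ 0.01837 and Q = 25/871 ≈ 0.028703.
Under the Kimura two-parameter model, d = −½ ln(1 − 2P − Q) − ¼ ln(1 − 2Q).
1 − 2P − Q = 0.934557, giving −½ ln(0.934557) = 0.033841.
1 − 2Q = 0.942594, giving −¼ ln(0.942594) = 0.014780.
d = 0.033841 + 0.014780 = 0.048621.

0.049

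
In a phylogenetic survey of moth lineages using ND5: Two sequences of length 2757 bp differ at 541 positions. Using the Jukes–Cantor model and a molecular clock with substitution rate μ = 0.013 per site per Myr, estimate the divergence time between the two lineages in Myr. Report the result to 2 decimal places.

p = 541/2757 ≈ 0.196228.
d = −(3/4) ln(1 − 4p/3) = −0.75 ln(1 − 0.261637) = −0.75 ln(0.738363)
  = −0.75 × (-0.303320) = 0.227490 substitutions/site.
Under a molecular clock d = 2μt, so t = d/(2μ) = 0.227490 / (2 × 0.013) = 8.75 Myr.

8.75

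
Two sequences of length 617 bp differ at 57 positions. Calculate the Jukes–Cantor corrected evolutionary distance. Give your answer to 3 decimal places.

0.099

p = 57/617 ≈ 0.092382.
d = −(3/4) ln(1 − 4p/3) = −0.75 ln(1 − 0.123176) = −0.75 ln(0.876824)
  = −0.75 × (-0.131449) = 0.098587 substitutions/site.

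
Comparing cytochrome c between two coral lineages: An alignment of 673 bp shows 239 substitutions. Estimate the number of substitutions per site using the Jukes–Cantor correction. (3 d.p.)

p = 239/673 ≈ 0.355126.
d = −(3/4) ln(1 − 4p/3) = −0.75 ln(1 − 0.473501) = −0.75 ln(0.526499)
  = −0.75 × (-0.641506) = 0.481130 substitutions/site.

0.481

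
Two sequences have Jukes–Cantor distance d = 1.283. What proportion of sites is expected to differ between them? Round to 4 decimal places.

0.6144

p = (3/4)(1 − e^(−4d/3)) = 0.75 × (1 − e^(-1.710667)) = 0.75 × (1 − 0.180745) = 0.614441.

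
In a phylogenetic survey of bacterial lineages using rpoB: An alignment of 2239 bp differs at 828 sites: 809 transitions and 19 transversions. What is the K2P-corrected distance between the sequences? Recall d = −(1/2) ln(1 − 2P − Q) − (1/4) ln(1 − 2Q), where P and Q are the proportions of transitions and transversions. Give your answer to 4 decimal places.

P = 809/2239 ≈ 0.361322 and Q = 19/2239 ≈ 0.008486.
Under the Kimura two-parameter model, d = −½ ln(1 − 2P − Q) − ¼ ln(1 − 2Q).
1 − 2P − Q = 0.26887, giving −½ ln(0.26887) = 0.656764.
1 − 2Q = 0.983028, giving −¼ ln(0.983028) = 0.004279.
d = 0.656764 + 0.004279 = 0.661043.

0.6610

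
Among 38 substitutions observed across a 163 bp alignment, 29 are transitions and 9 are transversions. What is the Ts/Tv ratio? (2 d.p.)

3.22

R = 29/9 = 3.222222… ≈ 3.22 (to 2 d.p.).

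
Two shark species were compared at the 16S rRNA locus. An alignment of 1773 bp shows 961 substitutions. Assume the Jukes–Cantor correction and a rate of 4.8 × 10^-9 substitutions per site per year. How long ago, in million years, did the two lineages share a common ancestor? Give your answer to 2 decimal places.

p = 961/1773 ≈ 0.542019.
d = −(3/4) ln(1 − 4p/3) = −0.75 ln(1 − 0.722692) = −0.75 ln(0.277308)
  = −0.75 × (-1.282626) = 0.961970 substitutions/site.
Under a molecular clock d = 2μt, so t = d/(2μ) = 0.961970 / (2 × 4.8 × 10^-9) = 100.21 million years.

100.21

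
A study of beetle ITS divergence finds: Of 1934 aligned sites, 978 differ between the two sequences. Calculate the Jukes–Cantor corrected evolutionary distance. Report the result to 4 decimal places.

0.8412

p = 978/1934 ≈ 0.505688.
d = −(3/4) ln(1 − 4p/3) = −0.75 ln(1 − 0.674251) = −0.75 ln(0.325749)
  = −0.75 × (-1.121628) = 0.841221 substitutions/site.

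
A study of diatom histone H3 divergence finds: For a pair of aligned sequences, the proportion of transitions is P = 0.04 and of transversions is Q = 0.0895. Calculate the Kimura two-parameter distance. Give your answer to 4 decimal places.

Under the Kimura two-parameter model, d = −½ ln(1 − 2P − Q) − ¼ ln(1 − 2Q).
1 − 2P − Q = 0.8305, giving −½ ln(0.8305) = 0.092864.
1 − 2Q = 0.821, giving −¼ ln(0.821) = 0.049308.
d = 0.092864 + 0.049308 = 0.142172.

0.1422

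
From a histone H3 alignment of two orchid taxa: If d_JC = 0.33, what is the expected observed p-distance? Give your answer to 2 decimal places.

0.27

p = (3/4)(1 − e^(−4d/3)) = 0.75 × (1 − e^(-0.44)) = 0.75 × (1 − 0.644036) = 0.266973.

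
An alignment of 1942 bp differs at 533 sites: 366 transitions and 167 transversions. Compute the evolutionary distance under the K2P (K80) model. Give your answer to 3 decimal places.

0.358

P = 366/1942 ≈ 0.188465 and Q = 167/1942 ≈ 0.085994.
Under the Kimura two-parameter model, d = −½ ln(1 − 2P − Q) − ¼ ln(1 − 2Q).
1 − 2P − Q = 0.537076, giving −½ ln(0.537076) = 0.310808.
1 − 2Q = 0.828012, giving −¼ ln(0.828012) = 0.047182.
d = 0.310808 + 0.047182 = 0.357990.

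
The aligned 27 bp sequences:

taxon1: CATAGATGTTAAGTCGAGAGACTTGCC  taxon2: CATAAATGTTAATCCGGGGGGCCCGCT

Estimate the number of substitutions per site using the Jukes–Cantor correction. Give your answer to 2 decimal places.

The sequences differ at 9 of 27 sites (5, 13, 14, 17, 19, 21, 23, 24, 27), so p = 9/27 ≈ 0.333333.
d = −(3/4) ln(1 − 4p/3) = −0.75 ln(1 − 0.444444) = −0.75 ln(0.555556)
  = −0.75 × (-0.587786) = 0.440840 substitutions/site.

0.44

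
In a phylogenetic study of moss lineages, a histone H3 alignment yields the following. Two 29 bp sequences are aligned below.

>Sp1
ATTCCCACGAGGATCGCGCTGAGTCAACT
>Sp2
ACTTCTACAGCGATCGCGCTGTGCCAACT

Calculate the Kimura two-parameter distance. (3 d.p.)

Of 29 sites, 6 differences are transitions and 2 are transversions, so P = 6/29 ≈ 0.206897 and Q = 2/29 ≈ 0.068966.
Under the Kimura two-parameter model, d = −½ ln(1 − 2P − Q) − ¼ ln(1 − 2Q).
1 − 2P − Q = 0.51724, giving −½ ln(0.51724) = 0.329624.
1 − 2Q = 0.862068, giving −¼ ln(0.862068) = 0.037105.
d = 0.329624 + 0.037105 = 0.366729.

0.367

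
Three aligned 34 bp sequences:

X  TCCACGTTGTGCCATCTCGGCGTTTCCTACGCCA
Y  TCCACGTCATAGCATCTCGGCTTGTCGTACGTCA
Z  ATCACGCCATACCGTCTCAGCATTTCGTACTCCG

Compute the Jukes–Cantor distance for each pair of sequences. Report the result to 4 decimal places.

X–Y: 8/34 sites differ → p ≈ 0.235294, d = −0.75 ln(1 − 0.313725) = 0.282358 ≈ 0.2824.
X–Z: 12/34 sites differ → p ≈ 0.352941, d = −0.75 ln(1 − 0.470588) = 0.476991 ≈ 0.4770.
Y–Z: 11/34 sites differ → p ≈ 0.323529, d = −0.75 ln(1 − 0.431372) = 0.423397 ≈ 0.4234.

d(X,Y) = 0.2824, d(X,Z) = 0.4770, d(Y,Z) = 0.4234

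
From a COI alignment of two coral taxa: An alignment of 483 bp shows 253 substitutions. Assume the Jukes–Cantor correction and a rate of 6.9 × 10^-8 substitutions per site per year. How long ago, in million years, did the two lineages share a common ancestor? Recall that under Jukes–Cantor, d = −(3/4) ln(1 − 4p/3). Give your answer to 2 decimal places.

p = 253/483 ≈ 0.52381.
d = −(3/4) ln(1 − 4p/3) = −0.75 ln(1 − 0.698413) = −0.75 ln(0.301587)
  = −0.75 × (-1.198697) = 0.899023 substitutions/site.
Under a molecular clock d = 2μt, so t = d/(2μ) = 0.899023 / (2 × 6.9 × 10^-8) = 6.51 million years.

6.51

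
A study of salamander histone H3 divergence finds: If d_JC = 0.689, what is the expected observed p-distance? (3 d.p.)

0.451

p = (3/4)(1 − e^(−4d/3)) = 0.75 × (1 − e^(-0.918667)) = 0.75 × (1 − 0.399051) = 0.450712.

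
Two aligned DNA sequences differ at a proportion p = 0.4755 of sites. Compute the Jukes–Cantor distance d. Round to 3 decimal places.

0.754

d = −(3/4) ln(1 − 4p/3) = −0.75 ln(1 − 0.634) = −0.75 ln(0.366)
  = −0.75 × (-1.005122) = 0.753842 substitutions/site.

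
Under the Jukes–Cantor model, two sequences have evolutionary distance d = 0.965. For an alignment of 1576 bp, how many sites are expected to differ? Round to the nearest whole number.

Invert JC69: p = (3/4)(1 − e^(−4d/3)) = 0.75 × (1 − e^(-1.286667)) = 0.75 × (1 − 0.276190) = 0.542858.
Expected differing sites = pL ≈ 0.542858 × 1576 = 855.544208 ≈ 856.

856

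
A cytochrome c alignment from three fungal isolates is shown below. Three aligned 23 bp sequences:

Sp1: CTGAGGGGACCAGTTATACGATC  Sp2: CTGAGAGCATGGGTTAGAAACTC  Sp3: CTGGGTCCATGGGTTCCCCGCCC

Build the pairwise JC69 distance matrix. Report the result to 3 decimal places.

Sp1–Sp2: 9/23 sites differ → p ≈ 0.391304, d = −0.75 ln(1 − 0.521739) = 0.553199 ≈ 0.553.
Sp1–Sp3: 12/23 sites differ → p ≈ 0.521739, d = −0.75 ln(1 − 0.695652) = 0.892188 ≈ 0.892.
Sp2–Sp3: 9/23 sites differ → p ≈ 0.391304, d = −0.75 ln(1 − 0.521739) = 0.553199 ≈ 0.553.

d(Sp1,Sp2) = 0.553, d(Sp1,Sp3) = 0.892, d(Sp2,Sp3) = 0.553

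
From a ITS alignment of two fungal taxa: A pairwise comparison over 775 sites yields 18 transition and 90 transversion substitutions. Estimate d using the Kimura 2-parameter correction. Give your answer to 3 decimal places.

P = 18/775 ≈ 0.023226 and Q = 90/775 ≈ 0.116129.
Under the Kimura two-parameter model, d = −½ ln(1 − 2P − Q) − ¼ ln(1 − 2Q).
1 − 2P − Q = 0.837419, giving −½ ln(0.837419) = 0.088715.
1 − 2Q = 0.767742, giving −¼ ln(0.767742) = 0.066075.
d = 0.088715 + 0.066075 = 0.154790.

0.155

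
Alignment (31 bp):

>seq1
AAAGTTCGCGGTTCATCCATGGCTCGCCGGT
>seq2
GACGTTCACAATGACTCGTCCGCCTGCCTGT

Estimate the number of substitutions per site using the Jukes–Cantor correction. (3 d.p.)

The sequences differ at 15 of 31 sites, so p = 15/31 ≈ 0.483871.
d = −(3/4) ln(1 − 4p/3) = −0.75 ln(1 − 0.645161) = −0.75 ln(0.354839)
  = −0.75 × (-1.036091) = 0.777068 substitutions/site.

0.777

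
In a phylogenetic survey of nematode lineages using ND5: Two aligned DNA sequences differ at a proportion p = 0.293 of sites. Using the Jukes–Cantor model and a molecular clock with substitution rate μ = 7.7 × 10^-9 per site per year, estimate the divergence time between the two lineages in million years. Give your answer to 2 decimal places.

24.13

d = −(3/4) ln(1 − 4p/3) = −0.75 ln(1 − 0.390667) = −0.75 ln(0.609333)
  = −0.75 × (-0.495390) = 0.371543 substitutions/site.
Under a molecular clock d = 2μt, so t = d/(2μ) = 0.371543 / (2 × 7.7 × 10^-9) = 24.13 million years.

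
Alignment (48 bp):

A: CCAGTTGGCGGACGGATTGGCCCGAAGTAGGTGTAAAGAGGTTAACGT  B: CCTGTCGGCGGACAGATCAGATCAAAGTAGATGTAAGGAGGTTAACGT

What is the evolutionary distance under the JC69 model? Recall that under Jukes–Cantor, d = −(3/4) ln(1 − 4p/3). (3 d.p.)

The sequences differ at 10 of 48 sites (3, 6, 14, 18, 19, 21, 22, 24, 31, 37), so p = 10/48 ≈ 0.208333.
d = −(3/4) ln(1 − 4p/3) = −0.75 ln(1 − 0.277777) = −0.75 ln(0.722223)
  = −0.75 × (-0.325421) = 0.244066 substitutions/site.

0.244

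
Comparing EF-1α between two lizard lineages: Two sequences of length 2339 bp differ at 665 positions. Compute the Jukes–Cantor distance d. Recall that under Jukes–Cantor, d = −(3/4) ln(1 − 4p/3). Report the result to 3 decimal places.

p = 665/2339 ≈ 0.28431.
d = −(3/4) ln(1 − 4p/3) = −0.75 ln(1 − 0.37908) = −0.75 ln(0.62092)
  = −0.75 × (-0.476553) = 0.357415 substitutions/site.

0.357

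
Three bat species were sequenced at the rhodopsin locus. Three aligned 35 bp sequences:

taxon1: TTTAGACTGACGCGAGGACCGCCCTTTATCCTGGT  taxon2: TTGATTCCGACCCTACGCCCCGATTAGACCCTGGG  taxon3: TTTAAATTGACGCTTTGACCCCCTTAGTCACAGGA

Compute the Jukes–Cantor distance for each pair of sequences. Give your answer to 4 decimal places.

taxon1–taxon2: 16/35 sites differ → p ≈ 0.457143, d = −0.75 ln(1 − 0.609524) = 0.705292 ≈ 0.7053.
taxon1–taxon3: 14/35 sites differ → p = 0.4, d = −0.75 ln(1 − 0.533333) = 0.571605 ≈ 0.5716.
taxon2–taxon3: 15/35 sites differ → p ≈ 0.428571, d = −0.75 ln(1 − 0.571428) = 0.635472 ≈ 0.6355.

d(taxon1,taxon2) = 0.7053, d(taxon1,taxon3) = 0.5716, d(taxon2,taxon3) = 0.6355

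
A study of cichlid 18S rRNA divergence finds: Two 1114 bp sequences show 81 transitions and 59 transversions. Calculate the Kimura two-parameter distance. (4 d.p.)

P = 81/1114 ≈ 0.072711 and Q = 59/1114 ≈ 0.052962.
Under the Kimura two-parameter model, d = −½ ln(1 − 2P − Q) − ¼ ln(1 − 2Q).
1 − 2P − Q = 0.801616, giving −½ ln(0.801616) = 0.110563.
1 − 2Q = 0.894076, giving −¼ ln(0.894076) = 0.027991.
d = 0.110563 + 0.027991 = 0.138554.

0.1386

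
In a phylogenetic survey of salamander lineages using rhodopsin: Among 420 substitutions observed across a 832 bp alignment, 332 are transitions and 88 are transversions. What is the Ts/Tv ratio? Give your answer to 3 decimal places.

3.773

R = 332/88 = 3.772727… ≈ 3.773 (to 3 d.p.).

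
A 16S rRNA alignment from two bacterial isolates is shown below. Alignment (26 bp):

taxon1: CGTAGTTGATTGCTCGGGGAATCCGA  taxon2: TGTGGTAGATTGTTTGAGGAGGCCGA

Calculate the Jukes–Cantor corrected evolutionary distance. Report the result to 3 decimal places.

0.396

The sequences differ at 8 of 26 sites (1, 4, 7, 13, 15, 17, 21, 22), so p = 8/26 ≈ 0.307692.
d = −(3/4) ln(1 − 4p/3) = −0.75 ln(1 − 0.410256) = −0.75 ln(0.589744)
  = −0.75 × (-0.528067) = 0.396050 substitutions/site.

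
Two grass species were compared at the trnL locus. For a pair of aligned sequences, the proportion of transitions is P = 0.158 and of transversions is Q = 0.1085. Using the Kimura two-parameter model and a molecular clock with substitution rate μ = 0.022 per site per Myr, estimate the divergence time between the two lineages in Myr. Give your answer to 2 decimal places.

Under the Kimura two-parameter model, d = −½ ln(1 − 2P − Q) − ¼ ln(1 − 2Q).
1 − 2P − Q = 0.5755, giving −½ ln(0.5755) = 0.276258.
1 − 2Q = 0.783, giving −¼ ln(0.783) = 0.061156.
d = 0.276258 + 0.061156 = 0.337414.
Under a molecular clock d = 2μt, so t = d/(2μ) = 0.337414 / (2 × 0.022) = 7.67 Myr.

7.67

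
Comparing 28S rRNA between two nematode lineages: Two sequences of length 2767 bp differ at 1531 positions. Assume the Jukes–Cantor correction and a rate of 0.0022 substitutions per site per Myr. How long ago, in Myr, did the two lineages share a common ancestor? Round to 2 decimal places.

228.14

p = 1531/2767 ≈ 0.553307.
d = −(3/4) ln(1 − 4p/3) = −0.75 ln(1 − 0.737743) = −0.75 ln(0.262257)
  = −0.75 × (-1.338430) = 1.003823 substitutions/site.
Under a molecular clock d = 2μt, so t = d/(2μ) = 1.003823 / (2 × 0.0022) = 228.14 Myr.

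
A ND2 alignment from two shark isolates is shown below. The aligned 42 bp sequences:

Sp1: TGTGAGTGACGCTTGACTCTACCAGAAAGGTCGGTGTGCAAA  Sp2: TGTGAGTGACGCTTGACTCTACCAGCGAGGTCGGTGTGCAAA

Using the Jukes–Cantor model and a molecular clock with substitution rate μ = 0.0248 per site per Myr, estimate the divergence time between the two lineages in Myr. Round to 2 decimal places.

0.99

The sequences differ at 2 of 42 sites (26, 27), so p = 2/42 ≈ 0.047619.
d = −(3/4) ln(1 − 4p/3) = −0.75 ln(1 − 0.063492) = −0.75 ln(0.936508)
  = −0.75 × (-0.065597) = 0.049198 substitutions/site.
Under a molecular clock d = 2μt, so t = d/(2μ) = 0.049198 / (2 × 0.0248) = 0.99 Myr.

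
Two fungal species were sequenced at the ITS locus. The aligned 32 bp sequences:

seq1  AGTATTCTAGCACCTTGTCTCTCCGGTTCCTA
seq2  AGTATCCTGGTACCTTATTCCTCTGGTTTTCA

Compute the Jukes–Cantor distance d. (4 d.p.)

The sequences differ at 10 of 32 sites (6, 9, 11, 17, 19, 20, 24, 29, 30, 31), so p = 10/32 = 0.3125.
d = −(3/4) ln(1 − 4p/3) = −0.75 ln(1 − 0.416667) = −0.75 ln(0.583333)
  = −0.75 × (-0.538997) = 0.404248 substitutions/site.

0.4042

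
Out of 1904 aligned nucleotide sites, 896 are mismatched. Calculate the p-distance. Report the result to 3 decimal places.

0.471

p = 896/1904 = 0.470588… ≈ 0.471 (to 3 d.p.).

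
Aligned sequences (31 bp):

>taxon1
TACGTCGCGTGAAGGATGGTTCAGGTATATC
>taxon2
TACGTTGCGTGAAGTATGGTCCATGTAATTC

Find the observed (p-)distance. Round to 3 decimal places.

The sequences differ at 6 of 31 positions (sites 6, 15, 21, 24, 28, 29).
p = 6/31 = 0.193548… ≈ 0.194 (to 3 d.p.).

0.194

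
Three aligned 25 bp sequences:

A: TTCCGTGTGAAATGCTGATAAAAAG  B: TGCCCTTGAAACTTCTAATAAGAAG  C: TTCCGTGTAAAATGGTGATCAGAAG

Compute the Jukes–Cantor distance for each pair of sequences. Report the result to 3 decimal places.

A–B: 9/25 sites differ → p = 0.36, d = −0.75 ln(1 − 0.48) = 0.490445 ≈ 0.490.
A–C: 4/25 sites differ → p = 0.16, d = −0.75 ln(1 − 0.213333) = 0.179963 ≈ 0.180.
B–C: 9/25 sites differ → p = 0.36, d = −0.75 ln(1 − 0.48) = 0.490445 ≈ 0.490.

d(A,B) = 0.490, d(A,C) = 0.180, d(B,C) = 0.490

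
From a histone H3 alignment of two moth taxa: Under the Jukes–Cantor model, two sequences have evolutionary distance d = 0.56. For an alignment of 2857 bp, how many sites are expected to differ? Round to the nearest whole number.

Invert JC69: p = (3/4)(1 − e^(−4d/3)) = 0.75 × (1 − e^(-0.746667)) = 0.75 × (1 − 0.473944) = 0.394542.
Expected differing sites = pL ≈ 0.394542 × 2857 = 1127.206494 ≈ 1127.

1127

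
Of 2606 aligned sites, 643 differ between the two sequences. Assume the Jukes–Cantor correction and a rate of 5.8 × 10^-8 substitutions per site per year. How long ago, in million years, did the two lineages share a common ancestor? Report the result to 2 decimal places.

p = 643/2606 ≈ 0.246738.
d = −(3/4) ln(1 − 4p/3) = −0.75 ln(1 − 0.328984) = −0.75 ln(0.671016)
  = −0.75 × (-0.398962) = 0.299222 substitutions/site.
Under a molecular clock d = 2μt, so t = d/(2μ) = 0.299222 / (2 × 5.8 × 10^-8) = 2.58 million years.

2.58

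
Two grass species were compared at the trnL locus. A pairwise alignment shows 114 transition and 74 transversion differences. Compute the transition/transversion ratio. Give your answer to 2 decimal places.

R = 114/74 = 1.540540… ≈ 1.54 (to 2 d.p.).

1.54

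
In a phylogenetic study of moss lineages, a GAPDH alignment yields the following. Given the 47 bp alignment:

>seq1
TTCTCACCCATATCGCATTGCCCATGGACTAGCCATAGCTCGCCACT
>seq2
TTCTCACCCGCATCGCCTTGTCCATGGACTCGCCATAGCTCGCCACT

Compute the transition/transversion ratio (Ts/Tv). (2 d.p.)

Transitions are A↔G and C↔T; transversions are all other mismatches.
Transitions: 3. Transversions: 2.
R = 3/2 = 1.50.

1.50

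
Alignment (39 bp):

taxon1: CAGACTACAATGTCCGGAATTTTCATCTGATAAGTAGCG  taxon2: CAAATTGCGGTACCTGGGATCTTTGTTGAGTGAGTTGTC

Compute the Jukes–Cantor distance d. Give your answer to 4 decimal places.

0.8634

The sequences differ at 20 of 39 sites, so p = 20/39 ≈ 0.512821.
d = −(3/4) ln(1 − 4p/3) = −0.75 ln(1 − 0.683761) = −0.75 ln(0.316239)
  = −0.75 × (-1.151257) = 0.863443 substitutions/site.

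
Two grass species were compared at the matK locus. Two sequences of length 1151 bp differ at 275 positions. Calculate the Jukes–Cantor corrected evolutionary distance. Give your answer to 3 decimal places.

p = 275/1151 ≈ 0.238923.
d = −(3/4) ln(1 − 4p/3) = −0.75 ln(1 − 0.318564) = −0.75 ln(0.681436)
  = −0.75 × (-0.383553) = 0.287665 substitutions/site.

0.288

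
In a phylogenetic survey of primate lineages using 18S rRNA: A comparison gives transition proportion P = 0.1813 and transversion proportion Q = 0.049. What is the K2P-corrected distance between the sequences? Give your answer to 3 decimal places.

Under the Kimura two-parameter model, d = −½ ln(1 − 2P − Q) − ¼ ln(1 − 2Q).
1 − 2P − Q = 0.5884, giving −½ ln(0.5884) = 0.265174.
1 − 2Q = 0.902, giving −¼ ln(0.902) = 0.025785.
d = 0.265174 + 0.025785 = 0.290959.

0.291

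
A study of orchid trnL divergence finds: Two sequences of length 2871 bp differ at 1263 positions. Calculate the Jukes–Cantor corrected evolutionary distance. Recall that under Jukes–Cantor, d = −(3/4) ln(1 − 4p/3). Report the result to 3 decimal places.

p = 1263/2871 ≈ 0.439916.
d = −(3/4) ln(1 − 4p/3) = −0.75 ln(1 − 0.586555) = −0.75 ln(0.413445)
  = −0.75 × (-0.883231) = 0.662423 substitutions/site.

0.662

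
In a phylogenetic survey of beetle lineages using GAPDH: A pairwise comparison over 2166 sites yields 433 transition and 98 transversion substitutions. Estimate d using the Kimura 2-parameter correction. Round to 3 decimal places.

0.318

P = 433/2166 ≈ 0.199908 and Q = 98/2166 ≈ 0.045245.
Under the Kimura two-parameter model, d = −½ ln(1 − 2P − Q) − ¼ ln(1 − 2Q).
1 − 2P − Q = 0.554939, giving −½ ln(0.554939) = 0.294449.
1 − 2Q = 0.90951, giving −¼ ln(0.90951) = 0.023712.
d = 0.294449 + 0.023712 = 0.318161.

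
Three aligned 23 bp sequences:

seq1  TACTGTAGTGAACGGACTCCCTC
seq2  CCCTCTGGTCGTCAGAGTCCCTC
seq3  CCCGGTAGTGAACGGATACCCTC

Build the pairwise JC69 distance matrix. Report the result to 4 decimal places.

d(seq1,seq2) = 0.5532, d(seq1,seq3) = 0.2567, d(seq2,seq3) = 0.5532

seq1–seq2: 9/23 sites differ → p ≈ 0.391304, d = −0.75 ln(1 − 0.521739) = 0.553199 ≈ 0.5532.
seq1–seq3: 5/23 sites differ → p ≈ 0.217391, d = −0.75 ln(1 − 0.289855) = 0.256715 ≈ 0.2567.
seq2–seq3: 9/23 sites differ → p ≈ 0.391304, d = −0.75 ln(1 − 0.521739) = 0.553199 ≈ 0.5532.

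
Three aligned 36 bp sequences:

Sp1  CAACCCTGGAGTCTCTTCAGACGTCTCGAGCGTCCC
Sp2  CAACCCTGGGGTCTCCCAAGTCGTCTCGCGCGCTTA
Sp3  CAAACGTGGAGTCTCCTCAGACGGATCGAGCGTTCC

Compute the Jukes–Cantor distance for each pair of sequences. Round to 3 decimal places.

d(Sp1,Sp2) = 0.347, d(Sp1,Sp3) = 0.188, d(Sp2,Sp3) = 0.441

Sp1–Sp2: 10/36 sites differ → p ≈ 0.277778, d = −0.75 ln(1 − 0.370371) = 0.346968 ≈ 0.347.
Sp1–Sp3: 6/36 sites differ → p ≈ 0.166667, d = −0.75 ln(1 − 0.222223) = 0.188487 ≈ 0.188.
Sp2–Sp3: 12/36 sites differ → p ≈ 0.333333, d = −0.75 ln(1 − 0.444444) = 0.440839 ≈ 0.441.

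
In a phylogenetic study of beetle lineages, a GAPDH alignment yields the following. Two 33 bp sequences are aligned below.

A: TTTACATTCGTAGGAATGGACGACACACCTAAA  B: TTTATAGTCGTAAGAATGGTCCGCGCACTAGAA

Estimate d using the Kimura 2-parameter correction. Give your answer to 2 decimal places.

0.40

Of 33 sites, 6 differences are transitions and 4 are transversions, so P = 6/33 ≈ 0.181818 and Q = 4/33 ≈ 0.121212.
Under the Kimura two-parameter model, d = −½ ln(1 − 2P − Q) − ¼ ln(1 − 2Q).
1 − 2P − Q = 0.515152, giving −½ ln(0.515152) = 0.331647.
1 − 2Q = 0.757576, giving −¼ ln(0.757576) = 0.069408.
d = 0.331647 + 0.069408 = 0.401055.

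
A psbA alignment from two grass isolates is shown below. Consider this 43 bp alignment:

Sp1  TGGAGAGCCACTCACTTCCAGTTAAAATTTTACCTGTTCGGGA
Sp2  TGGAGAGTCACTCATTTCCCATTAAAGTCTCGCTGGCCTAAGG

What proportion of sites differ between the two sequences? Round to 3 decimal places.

The sequences differ at 16 of 43 positions.
p = 16/43 = 0.372093… ≈ 0.372 (to 3 d.p.).

0.372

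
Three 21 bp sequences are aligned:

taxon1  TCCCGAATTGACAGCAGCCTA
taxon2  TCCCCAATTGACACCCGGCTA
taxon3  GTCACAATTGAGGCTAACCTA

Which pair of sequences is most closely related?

taxon1 and taxon2

taxon1–taxon2: 4/21 differ, p = 0.190, d = 0.220.
taxon1–taxon3: 9/21 differ, p = 0.429, d = 0.635.
taxon2–taxon3: 9/21 differ, p = 0.429, d = 0.635.
The smallest distance is between taxon1 and taxon2.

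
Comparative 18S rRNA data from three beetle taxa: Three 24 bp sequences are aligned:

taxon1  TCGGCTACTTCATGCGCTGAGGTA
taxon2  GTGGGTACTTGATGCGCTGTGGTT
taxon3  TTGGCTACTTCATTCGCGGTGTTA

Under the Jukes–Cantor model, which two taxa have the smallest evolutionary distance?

taxon1 and taxon3

taxon1–taxon2: 6/24 differ, p = 0.250, d = 0.304.
taxon1–taxon3: 5/24 differ, p = 0.208, d = 0.244.
taxon2–taxon3: 7/24 differ, p = 0.292, d = 0.369.
The smallest distance is between taxon1 and taxon3.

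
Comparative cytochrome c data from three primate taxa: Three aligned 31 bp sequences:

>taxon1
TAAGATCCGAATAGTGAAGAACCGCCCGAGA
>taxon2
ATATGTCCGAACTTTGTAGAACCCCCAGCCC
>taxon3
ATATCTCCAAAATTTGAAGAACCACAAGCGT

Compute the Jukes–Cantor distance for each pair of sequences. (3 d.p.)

taxon1–taxon2: 13/31 sites differ → p ≈ 0.419355, d = −0.75 ln(1 − 0.55914) = 0.614271 ≈ 0.614.
taxon1–taxon3: 13/31 sites differ → p ≈ 0.419355, d = −0.75 ln(1 − 0.55914) = 0.614271 ≈ 0.614.
taxon2–taxon3: 8/31 sites differ → p ≈ 0.258065, d = −0.75 ln(1 − 0.344087) = 0.316295 ≈ 0.316.

d(taxon1,taxon2) = 0.614, d(taxon1,taxon3) = 0.614, d(taxon2,taxon3) = 0.316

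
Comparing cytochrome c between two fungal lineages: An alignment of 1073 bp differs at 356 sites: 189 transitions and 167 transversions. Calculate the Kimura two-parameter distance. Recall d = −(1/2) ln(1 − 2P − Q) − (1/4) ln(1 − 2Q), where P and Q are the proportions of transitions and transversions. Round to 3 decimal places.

P = 189/1073 ≈ 0.176142 and Q = 167/1073 ≈ 0.155638.
Under the Kimura two-parameter model, d = −½ ln(1 − 2P − Q) − ¼ ln(1 − 2Q).
1 − 2P − Q = 0.492078, giving −½ ln(0.492078) = 0.354559.
1 − 2Q = 0.688724, giving −¼ ln(0.688724) = 0.093229.
d = 0.354559 + 0.093229 = 0.447788.

0.448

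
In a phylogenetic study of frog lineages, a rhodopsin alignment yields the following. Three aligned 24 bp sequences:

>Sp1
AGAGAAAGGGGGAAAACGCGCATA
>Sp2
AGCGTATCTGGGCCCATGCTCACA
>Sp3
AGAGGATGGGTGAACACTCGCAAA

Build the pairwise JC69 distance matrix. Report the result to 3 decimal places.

Sp1–Sp2: 11/24 sites differ → p ≈ 0.458333, d = −0.75 ln(1 − 0.611111) = 0.708346 ≈ 0.708.
Sp1–Sp3: 6/24 sites differ → p = 0.25, d = −0.75 ln(1 − 0.333333) = 0.304098 ≈ 0.304.
Sp2–Sp3: 11/24 sites differ → p ≈ 0.458333, d = −0.75 ln(1 − 0.611111) = 0.708346 ≈ 0.708.

d(Sp1,Sp2) = 0.708, d(Sp1,Sp3) = 0.304, d(Sp2,Sp3) = 0.708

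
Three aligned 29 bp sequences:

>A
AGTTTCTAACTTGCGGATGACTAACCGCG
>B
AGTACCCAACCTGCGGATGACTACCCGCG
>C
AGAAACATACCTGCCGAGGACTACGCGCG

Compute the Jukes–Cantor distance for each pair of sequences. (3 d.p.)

A–B: 5/29 sites differ → p ≈ 0.172414, d = −0.75 ln(1 − 0.229885) = 0.195912 ≈ 0.196.
A–C: 10/29 sites differ → p ≈ 0.344828, d = −0.75 ln(1 − 0.459771) = 0.461822 ≈ 0.462.
B–C: 7/29 sites differ → p ≈ 0.241379, d = −0.75 ln(1 − 0.321839) = 0.291278 ≈ 0.291.

d(A,B) = 0.196, d(A,C) = 0.462, d(B,C) = 0.291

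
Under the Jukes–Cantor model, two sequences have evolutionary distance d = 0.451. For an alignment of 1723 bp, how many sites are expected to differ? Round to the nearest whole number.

584

Invert JC69: p = (3/4)(1 − e^(−4d/3)) = 0.75 × (1 − e^(-0.601333)) = 0.75 × (1 − 0.548081) = 0.338939.
Expected differing sites = pL ≈ 0.338939 × 1723 = 583.991897 ≈ 584.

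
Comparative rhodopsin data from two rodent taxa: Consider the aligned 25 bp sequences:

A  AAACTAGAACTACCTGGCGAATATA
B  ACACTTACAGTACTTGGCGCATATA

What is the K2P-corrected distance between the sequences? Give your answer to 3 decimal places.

Of 25 sites, 2 differences are transitions and 5 are transversions, so P = 2/25 = 0.08 and Q = 5/25 = 0.2.
Under the Kimura two-parameter model, d = −½ ln(1 − 2P − Q) − ¼ ln(1 − 2Q).
1 − 2P − Q = 0.64, giving −½ ln(0.64) = 0.223144.
1 − 2Q = 0.6, giving −¼ ln(0.6) = 0.127706.
d = 0.223144 + 0.127706 = 0.350850.

0.351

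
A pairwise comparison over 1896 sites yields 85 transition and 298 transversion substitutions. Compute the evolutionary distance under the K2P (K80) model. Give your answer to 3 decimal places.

0.236

P = 85/1896 ≈ 0.044831 and Q = 298/1896 ≈ 0.157173.
Under the Kimura two-parameter model, d = −½ ln(1 − 2P − Q) − ¼ ln(1 − 2Q).
1 − 2P − Q = 0.753165, giving −½ ln(0.753165) = 0.141735.
1 − 2Q = 0.685654, giving −¼ ln(0.685654) = 0.094346.
d = 0.141735 + 0.094346 = 0.236081.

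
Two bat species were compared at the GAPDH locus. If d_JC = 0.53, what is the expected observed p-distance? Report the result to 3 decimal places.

p = (3/4)(1 − e^(−4d/3)) = 0.75 × (1 − e^(-0.706667)) = 0.75 × (1 − 0.493286) = 0.380036.

0.380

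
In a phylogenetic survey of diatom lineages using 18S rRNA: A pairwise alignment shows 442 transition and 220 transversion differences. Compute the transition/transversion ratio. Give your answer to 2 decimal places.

2.01

R = 442/220 = 2.009090… ≈ 2.01 (to 2 d.p.).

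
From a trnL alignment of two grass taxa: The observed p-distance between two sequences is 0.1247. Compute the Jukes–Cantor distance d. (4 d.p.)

d = −(3/4) ln(1 − 4p/3) = −0.75 ln(1 − 0.166267) = −0.75 ln(0.833733)
  = −0.75 × (-0.181842) = 0.136382 substitutions/site.

0.1364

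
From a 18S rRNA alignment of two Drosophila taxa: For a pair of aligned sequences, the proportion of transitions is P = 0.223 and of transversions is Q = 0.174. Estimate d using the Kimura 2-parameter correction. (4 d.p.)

Under the Kimura two-parameter model, d = −½ ln(1 − 2P − Q) − ¼ ln(1 − 2Q).
1 − 2P − Q = 0.38, giving −½ ln(0.38) = 0.483792.
1 − 2Q = 0.652, giving −¼ ln(0.652) = 0.106928.
d = 0.483792 + 0.106928 = 0.590720.

0.5907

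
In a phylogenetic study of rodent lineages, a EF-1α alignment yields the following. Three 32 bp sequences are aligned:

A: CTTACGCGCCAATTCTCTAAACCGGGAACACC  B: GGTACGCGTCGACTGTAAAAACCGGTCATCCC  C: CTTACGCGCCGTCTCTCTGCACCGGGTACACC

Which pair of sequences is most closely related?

A–B: 12/32 differ, p = 0.375, d = 0.520.
A–C: 6/32 differ, p = 0.188, d = 0.216.
B–C: 13/32 differ, p = 0.406, d = 0.585.
The smallest distance is between A and C.

A and C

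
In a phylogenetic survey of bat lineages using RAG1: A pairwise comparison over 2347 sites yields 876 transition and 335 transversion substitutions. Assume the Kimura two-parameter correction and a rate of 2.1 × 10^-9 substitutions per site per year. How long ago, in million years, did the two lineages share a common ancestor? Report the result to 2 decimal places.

281.94

P = 876/2347 ≈ 0.373242 and Q = 335/2347 ≈ 0.142735.
Under the Kimura two-parameter model, d = −½ ln(1 − 2P − Q) − ¼ ln(1 − 2Q).
1 − 2P − Q = 0.110781, giving −½ ln(0.110781) = 1.100100.
1 − 2Q = 0.71453, giving −¼ ln(0.71453) = 0.084033.
d = 1.100100 + 0.084033 = 1.184133.
Under a molecular clock d = 2μt, so t = d/(2μ) = 1.184133 / (2 × 2.1 × 10^-9) = 281.94 million years.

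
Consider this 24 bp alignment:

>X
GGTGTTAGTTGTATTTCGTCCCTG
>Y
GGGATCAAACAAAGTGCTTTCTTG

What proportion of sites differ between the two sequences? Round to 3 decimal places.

The sequences differ at 13 of 24 positions.
p = 13/24 = 0.541666… ≈ 0.542 (to 3 d.p.).

0.542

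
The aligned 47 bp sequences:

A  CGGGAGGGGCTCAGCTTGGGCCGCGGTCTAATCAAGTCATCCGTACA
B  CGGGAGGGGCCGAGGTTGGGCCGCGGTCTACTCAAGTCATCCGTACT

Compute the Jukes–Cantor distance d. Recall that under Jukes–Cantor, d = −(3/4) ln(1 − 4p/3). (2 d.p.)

0.11

The sequences differ at 5 of 47 sites (11, 12, 15, 31, 47), so p = 5/47 ≈ 0.106383.
d = −(3/4) ln(1 − 4p/3) = −0.75 ln(1 − 0.141844) = −0.75 ln(0.858156)
  = −0.75 × (-0.152969) = 0.114727 substitutions/site.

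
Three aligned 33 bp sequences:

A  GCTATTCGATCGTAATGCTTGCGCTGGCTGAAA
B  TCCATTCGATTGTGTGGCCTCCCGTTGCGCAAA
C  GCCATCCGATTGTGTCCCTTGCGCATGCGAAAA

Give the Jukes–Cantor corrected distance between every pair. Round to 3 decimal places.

A–B: 13/33 sites differ → p ≈ 0.393939, d = −0.75 ln(1 − 0.525252) = 0.558728 ≈ 0.559.
A–C: 11/33 sites differ → p ≈ 0.333333, d = −0.75 ln(1 − 0.444444) = 0.440839 ≈ 0.441.
B–C: 10/33 sites differ → p ≈ 0.30303, d = −0.75 ln(1 − 0.40404) = 0.388186 ≈ 0.388.

d(A,B) = 0.559, d(A,C) = 0.441, d(B,C) = 0.388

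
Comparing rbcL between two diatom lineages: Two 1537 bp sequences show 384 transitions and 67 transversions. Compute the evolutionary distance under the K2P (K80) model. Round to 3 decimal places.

P = 384/1537 ≈ 0.249837 and Q = 67/1537 ≈ 0.043591.
Under the Kimura two-parameter model, d = −½ ln(1 − 2P − Q) − ¼ ln(1 − 2Q).
1 − 2P − Q = 0.456735, giving −½ ln(0.456735) = 0.391826.
1 − 2Q = 0.912818, giving −¼ ln(0.912818) = 0.022805.
d = 0.391826 + 0.022805 = 0.414631.

0.415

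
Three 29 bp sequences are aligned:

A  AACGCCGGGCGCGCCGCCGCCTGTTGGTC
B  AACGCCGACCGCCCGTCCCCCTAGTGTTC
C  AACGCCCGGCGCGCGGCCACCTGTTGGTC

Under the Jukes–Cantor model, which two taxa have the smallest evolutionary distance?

A–B: 9/29 differ, p = 0.310, d = 0.401.
A–C: 3/29 differ, p = 0.103, d = 0.111.
B–C: 9/29 differ, p = 0.310, d = 0.401.
The smallest distance is between A and C.

A and C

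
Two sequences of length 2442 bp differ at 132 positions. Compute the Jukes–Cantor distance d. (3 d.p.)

0.056

p = 132/2442 ≈ 0.054054.
d = −(3/4) ln(1 − 4p/3) = −0.75 ln(1 − 0.072072) = −0.75 ln(0.927928)
  = −0.75 × (-0.074801) = 0.056101 substitutions/site.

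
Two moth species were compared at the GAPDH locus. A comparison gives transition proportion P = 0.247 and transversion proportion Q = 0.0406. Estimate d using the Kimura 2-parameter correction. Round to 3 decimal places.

Under the Kimura two-parameter model, d = −½ ln(1 − 2P − Q) − ¼ ln(1 − 2Q).
1 − 2P − Q = 0.4654, giving −½ ln(0.4654) = 0.382429.
1 − 2Q = 0.9188, giving −¼ ln(0.9188) = 0.021172.
d = 0.382429 + 0.021172 = 0.403601.

0.404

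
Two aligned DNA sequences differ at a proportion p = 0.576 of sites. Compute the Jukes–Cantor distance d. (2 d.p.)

d = −(3/4) ln(1 − 4p/3) = −0.75 ln(1 − 0.768) = −0.75 ln(0.232)
  = −0.75 × (-1.461018) = 1.095764 substitutions/site.

1.10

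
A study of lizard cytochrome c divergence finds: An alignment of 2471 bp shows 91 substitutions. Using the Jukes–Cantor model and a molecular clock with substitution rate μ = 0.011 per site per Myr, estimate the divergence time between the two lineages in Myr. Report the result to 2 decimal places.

1.72

p = 91/2471 ≈ 0.036827.
d = −(3/4) ln(1 − 4p/3) = −0.75 ln(1 − 0.049103) = −0.75 ln(0.950897)
  = −0.75 × (-0.050350) = 0.037763 substitutions/site.
Under a molecular clock d = 2μt, so t = d/(2μ) = 0.037763 / (2 × 0.011) = 1.72 Myr.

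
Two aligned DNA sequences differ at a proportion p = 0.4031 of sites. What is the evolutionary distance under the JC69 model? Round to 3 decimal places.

d = −(3/4) ln(1 − 4p/3) = −0.75 ln(1 − 0.537467) = −0.75 ln(0.462533)
  = −0.75 × (-0.771037) = 0.578278 substitutions/site.

0.578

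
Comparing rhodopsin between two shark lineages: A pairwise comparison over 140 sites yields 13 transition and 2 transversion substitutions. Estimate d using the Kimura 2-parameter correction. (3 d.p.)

0.119

P = 13/140 ≈ 0.092857 and Q = 2/140 ≈ 0.014286.
Under the Kimura two-parameter model, d = −½ ln(1 − 2P − Q) − ¼ ln(1 − 2Q).
1 − 2P − Q = 0.8, giving −½ ln(0.8) = 0.111572.
1 − 2Q = 0.971428, giving −¼ ln(0.971428) = 0.007247.
d = 0.111572 + 0.007247 = 0.118819.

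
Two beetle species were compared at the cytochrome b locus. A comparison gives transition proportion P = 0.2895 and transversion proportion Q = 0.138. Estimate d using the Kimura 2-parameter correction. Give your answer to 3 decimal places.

0.712

Under the Kimura two-parameter model, d = −½ ln(1 − 2P − Q) − ¼ ln(1 − 2Q).
1 − 2P − Q = 0.283, giving −½ ln(0.283) = 0.631154.
1 − 2Q = 0.724, giving −¼ ln(0.724) = 0.080741.
d = 0.631154 + 0.080741 = 0.711895.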